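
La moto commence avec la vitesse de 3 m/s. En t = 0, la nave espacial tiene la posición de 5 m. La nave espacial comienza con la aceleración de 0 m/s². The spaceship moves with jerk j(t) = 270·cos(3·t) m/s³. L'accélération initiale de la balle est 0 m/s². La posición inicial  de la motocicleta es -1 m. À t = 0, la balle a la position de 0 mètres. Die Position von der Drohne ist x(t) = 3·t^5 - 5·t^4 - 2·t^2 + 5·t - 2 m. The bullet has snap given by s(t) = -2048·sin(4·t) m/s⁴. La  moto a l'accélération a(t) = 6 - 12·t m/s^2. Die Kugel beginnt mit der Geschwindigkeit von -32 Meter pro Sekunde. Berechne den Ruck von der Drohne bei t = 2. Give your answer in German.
Um dies zu lösen, müssen wir 3 Ableitungen unserer Gleichung für die Position x(t) = 3·t^5 - 5·t^4 - 2·t^2 + 5·t - 2 nehmen. Die Ableitung von der Position ergibt die Geschwindigkeit: v(t) = 15·t^4 - 20·t^3 - 4·t + 5. Durch Ableiten von der Geschwindigkeit erhalten wir die Beschleunigung: a(t) = 60·t^3 - 60·t^2 - 4. Durch Ableiten von der Beschleunigung erhalten wir den Ruck: j(t) = 180·t^2 - 120·t. Aus der Gleichung für den Ruck j(t) = 180·t^2 - 120·t, setzen wir t = 2 ein und erhalten j = 480.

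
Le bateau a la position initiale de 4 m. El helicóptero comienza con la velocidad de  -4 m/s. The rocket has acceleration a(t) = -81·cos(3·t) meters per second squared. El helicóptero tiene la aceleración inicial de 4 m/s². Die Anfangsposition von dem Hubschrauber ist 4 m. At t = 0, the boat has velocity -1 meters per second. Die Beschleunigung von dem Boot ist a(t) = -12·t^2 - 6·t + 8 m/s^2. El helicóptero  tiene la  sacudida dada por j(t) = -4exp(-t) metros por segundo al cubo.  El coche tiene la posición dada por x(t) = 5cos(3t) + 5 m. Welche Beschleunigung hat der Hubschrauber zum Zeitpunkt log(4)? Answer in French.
Nous devons intégrer notre équation du jerk j(t) = -4·exp(-t) 1 fois. En prenant ∫j(t)dt et en appliquant a(0) = 4, nous trouvons a(t) = 4·exp(-t). De l'équation de l'accélération a(t) = 4·exp(-t), nous substituons t = log(4) pour obtenir a = 1.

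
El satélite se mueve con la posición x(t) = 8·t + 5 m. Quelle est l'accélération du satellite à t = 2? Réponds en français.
Nous devons dériver notre équation de la position x(t) = 8·t + 5 2 fois. En dérivant la position, nous obtenons la vitesse: v(t) = 8. En prenant d/dt de v(t), nous trouvons a(t) = 0. En utilisant a(t) = 0 et en substituant t = 2, nous trouvons a = 0.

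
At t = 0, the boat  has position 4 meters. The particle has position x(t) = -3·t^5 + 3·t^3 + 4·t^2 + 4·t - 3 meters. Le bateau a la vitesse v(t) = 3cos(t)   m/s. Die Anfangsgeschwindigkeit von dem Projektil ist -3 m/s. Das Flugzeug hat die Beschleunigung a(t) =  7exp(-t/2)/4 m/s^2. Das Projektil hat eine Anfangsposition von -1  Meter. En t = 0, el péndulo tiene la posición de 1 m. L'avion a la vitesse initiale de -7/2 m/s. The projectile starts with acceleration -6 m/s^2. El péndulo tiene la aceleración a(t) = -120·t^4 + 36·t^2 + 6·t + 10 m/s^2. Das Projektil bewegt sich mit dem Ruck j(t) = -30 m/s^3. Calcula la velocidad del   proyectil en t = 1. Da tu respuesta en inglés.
Starting from jerk j(t) = -30, we take 2 antiderivatives. Finding the integral of j(t) and using a(0) = -6: a(t) = -30·t - 6. Integrating acceleration and using the initial condition v(0) = -3, we get v(t) = -15·t^2 - 6·t - 3. We have velocity v(t) = -15·t^2 - 6·t - 3. Substituting t = 1: v(1) = -24.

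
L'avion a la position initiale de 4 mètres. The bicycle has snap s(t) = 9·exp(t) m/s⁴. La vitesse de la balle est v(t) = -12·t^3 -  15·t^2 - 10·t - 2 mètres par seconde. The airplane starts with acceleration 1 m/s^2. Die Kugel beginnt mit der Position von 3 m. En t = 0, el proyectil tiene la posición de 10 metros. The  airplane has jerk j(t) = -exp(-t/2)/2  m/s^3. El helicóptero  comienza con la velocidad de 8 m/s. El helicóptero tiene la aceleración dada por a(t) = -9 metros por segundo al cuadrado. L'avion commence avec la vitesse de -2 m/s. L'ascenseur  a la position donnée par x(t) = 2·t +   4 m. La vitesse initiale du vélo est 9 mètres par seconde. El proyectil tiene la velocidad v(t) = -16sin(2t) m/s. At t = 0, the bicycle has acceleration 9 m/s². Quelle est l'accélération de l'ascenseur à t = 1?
Pour résoudre ceci, nous devons prendre 2 dérivées de notre équation de la position x(t) = 2·t + 4. En dérivant la position, nous obtenons la vitesse: v(t) = 2. En dérivant la vitesse, nous obtenons l'accélération: a(t) = 0. En utilisant a(t) = 0 et en substituant t = 1, nous trouvons a = 0.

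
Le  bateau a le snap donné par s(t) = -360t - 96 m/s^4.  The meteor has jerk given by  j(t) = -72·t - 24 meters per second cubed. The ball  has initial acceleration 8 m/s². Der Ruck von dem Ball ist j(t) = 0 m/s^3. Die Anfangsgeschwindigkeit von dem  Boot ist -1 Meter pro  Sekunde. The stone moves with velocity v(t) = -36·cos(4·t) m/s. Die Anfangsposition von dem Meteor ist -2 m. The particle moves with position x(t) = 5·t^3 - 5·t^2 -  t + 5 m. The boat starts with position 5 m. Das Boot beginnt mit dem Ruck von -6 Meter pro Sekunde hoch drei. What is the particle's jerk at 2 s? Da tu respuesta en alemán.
Wir müssen unsere Gleichung für die Position x(t) = 5·t^3 - 5·t^2 - t + 5 3-mal ableiten. Durch Ableiten von der Position erhalten wir die Geschwindigkeit: v(t) = 15·t^2 - 10·t - 1. Mit d/dt von v(t) finden wir a(t) = 30·t - 10. Durch Ableiten von der Beschleunigung erhalten wir den Ruck: j(t) = 30. Aus der Gleichung für den Ruck j(t) = 30, setzen wir t = 2 ein und erhalten j = 30.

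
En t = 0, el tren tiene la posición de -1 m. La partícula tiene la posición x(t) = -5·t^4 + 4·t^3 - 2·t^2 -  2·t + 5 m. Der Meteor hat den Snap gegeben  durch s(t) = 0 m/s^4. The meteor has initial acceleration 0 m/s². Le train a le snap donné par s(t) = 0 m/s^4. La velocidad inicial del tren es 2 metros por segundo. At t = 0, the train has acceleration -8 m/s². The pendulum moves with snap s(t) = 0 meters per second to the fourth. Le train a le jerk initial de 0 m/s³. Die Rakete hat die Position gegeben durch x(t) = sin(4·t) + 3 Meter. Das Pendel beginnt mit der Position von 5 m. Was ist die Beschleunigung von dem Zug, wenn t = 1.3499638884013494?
Wir müssen die Stammfunktion unserer Gleichung für den Snap s(t) = 0 2-mal finden. Die Stammfunktion von dem Snap ist der Ruck. Mit j(0) = 0 erhalten wir j(t) = 0. Das Integral von dem Ruck ist die Beschleunigung. Mit a(0) = -8 erhalten wir a(t) = -8. Aus der Gleichung für die Beschleunigung a(t) = -8, setzen wir t = 1.3499638884013494 ein und erhalten a = -8.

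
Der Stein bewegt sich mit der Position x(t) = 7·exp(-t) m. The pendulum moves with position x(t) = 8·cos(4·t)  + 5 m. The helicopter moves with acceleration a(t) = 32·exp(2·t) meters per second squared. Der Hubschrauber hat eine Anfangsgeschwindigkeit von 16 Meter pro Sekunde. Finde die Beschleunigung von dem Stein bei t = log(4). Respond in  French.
Nous devons dériver notre équation de la position x(t) = 7·exp(-t) 2 fois. En dérivant la position, nous obtenons la vitesse: v(t) = -7·exp(-t). En prenant d/dt de v(t), nous trouvons a(t) = 7·exp(-t). En utilisant a(t) = 7·exp(-t) et en substituant t = log(4), nous trouvons a = 7/4.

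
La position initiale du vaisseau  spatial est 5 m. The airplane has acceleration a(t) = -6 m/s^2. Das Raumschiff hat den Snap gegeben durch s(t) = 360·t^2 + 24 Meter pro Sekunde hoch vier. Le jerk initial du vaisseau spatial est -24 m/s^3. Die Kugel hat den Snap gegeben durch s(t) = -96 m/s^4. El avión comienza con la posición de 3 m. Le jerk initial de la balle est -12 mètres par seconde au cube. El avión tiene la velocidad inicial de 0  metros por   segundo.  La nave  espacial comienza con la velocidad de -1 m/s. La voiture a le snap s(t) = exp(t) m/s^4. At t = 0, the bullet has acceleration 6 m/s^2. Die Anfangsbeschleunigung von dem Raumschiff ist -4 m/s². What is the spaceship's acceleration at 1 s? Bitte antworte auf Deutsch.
Um dies zu lösen, müssen wir 2 Stammfunktionen unserer Gleichung für den Snap s(t) = 360·t^2 + 24 finden. Durch Integration von dem Snap und Verwendung der Anfangsbedingung j(0) = -24, erhalten wir j(t) = 120·t^3 + 24·t - 24. Durch Integration von dem Ruck und Verwendung der Anfangsbedingung a(0) = -4, erhalten wir a(t) = 30·t^4 + 12·t^2 - 24·t - 4. Aus der Gleichung für die Beschleunigung a(t) = 30·t^4 + 12·t^2 - 24·t - 4, setzen wir t = 1 ein und erhalten a = 14.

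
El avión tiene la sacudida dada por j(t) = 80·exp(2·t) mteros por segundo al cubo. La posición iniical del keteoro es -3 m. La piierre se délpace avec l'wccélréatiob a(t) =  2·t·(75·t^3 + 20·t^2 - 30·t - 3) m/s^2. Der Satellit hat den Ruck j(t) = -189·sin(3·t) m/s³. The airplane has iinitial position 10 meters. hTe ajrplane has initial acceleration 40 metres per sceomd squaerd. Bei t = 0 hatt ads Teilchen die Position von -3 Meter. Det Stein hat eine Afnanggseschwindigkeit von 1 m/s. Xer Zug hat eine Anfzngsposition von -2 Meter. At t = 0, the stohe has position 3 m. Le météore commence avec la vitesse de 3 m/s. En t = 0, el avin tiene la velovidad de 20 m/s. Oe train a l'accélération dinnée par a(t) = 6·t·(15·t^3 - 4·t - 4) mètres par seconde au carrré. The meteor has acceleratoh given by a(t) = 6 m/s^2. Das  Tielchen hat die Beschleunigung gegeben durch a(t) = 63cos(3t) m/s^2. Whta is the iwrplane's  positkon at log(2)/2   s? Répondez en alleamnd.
Um dies zu lösen, müssen wir 3 Stammfunktionen unserer Gleichung für den Ruck j(t) = 80·exp(2·t) finden. Mit ∫j(t)dt und Anwendung von a(0) = 40, finden wir a(t) = 40·exp(2·t). Durch Integration von der Beschleunigung und Verwendung der Anfangsbedingung v(0) = 20, erhalten wir v(t) = 20·exp(2·t). Durch Integration von der Geschwindigkeit und Verwendung der Anfangsbedingung x(0) = 10, erhalten wir x(t) = 10·exp(2·t). Aus der Gleichung für die Position x(t) = 10·exp(2·t), setzen wir t = log(2)/2 ein und erhalten x = 20.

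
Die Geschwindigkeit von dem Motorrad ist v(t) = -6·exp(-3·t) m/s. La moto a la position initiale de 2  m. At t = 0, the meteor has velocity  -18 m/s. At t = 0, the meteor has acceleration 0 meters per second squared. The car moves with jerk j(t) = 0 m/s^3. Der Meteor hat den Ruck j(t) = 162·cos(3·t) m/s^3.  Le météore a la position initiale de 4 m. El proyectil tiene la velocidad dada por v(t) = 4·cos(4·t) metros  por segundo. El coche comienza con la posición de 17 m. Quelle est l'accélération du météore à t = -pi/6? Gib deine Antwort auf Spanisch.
Para resolver esto, necesitamos tomar 1 integral de nuestra ecuación de la sacudida j(t) = 162·cos(3·t). La antiderivada de la sacudida es la aceleración. Usando a(0) = 0, obtenemos a(t) = 54·sin(3·t). Usando a(t) = 54·sin(3·t) y sustituyendo t = -pi/6, encontramos a = -54.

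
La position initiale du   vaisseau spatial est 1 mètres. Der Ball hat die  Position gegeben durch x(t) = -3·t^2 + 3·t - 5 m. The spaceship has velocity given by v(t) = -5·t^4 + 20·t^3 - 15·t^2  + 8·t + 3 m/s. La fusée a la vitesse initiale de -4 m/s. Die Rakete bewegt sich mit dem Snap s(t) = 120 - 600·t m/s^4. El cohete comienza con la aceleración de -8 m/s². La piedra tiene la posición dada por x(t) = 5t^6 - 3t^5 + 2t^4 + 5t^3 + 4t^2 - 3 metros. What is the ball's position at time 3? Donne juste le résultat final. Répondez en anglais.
At t = 3, x = -23.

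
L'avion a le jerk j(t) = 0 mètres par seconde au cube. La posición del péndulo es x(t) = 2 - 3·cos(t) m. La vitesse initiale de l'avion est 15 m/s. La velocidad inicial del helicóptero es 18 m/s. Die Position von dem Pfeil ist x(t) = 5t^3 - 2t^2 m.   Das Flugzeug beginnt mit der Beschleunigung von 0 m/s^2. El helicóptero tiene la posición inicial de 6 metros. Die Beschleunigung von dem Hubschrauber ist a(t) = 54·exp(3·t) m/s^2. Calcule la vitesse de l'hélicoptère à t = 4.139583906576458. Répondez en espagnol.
Partiendo de la aceleración a(t) = 54·exp(3·t), tomamos 1 antiderivada. Integrando la aceleración y usando la condición inicial v(0) = 18, obtenemos v(t) = 18·exp(3·t). Usando v(t) = 18·exp(3·t) y sustituyendo t = 4.139583906576458, encontramos v = 4453155.38267242.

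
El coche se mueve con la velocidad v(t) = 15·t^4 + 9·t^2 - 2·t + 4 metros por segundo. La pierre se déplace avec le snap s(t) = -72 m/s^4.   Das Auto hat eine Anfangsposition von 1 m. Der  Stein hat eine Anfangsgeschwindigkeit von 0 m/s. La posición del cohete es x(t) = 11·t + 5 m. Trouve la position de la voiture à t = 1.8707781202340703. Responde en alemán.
Um dies zu lösen, müssen wir 1 Stammfunktion unserer Gleichung für die Geschwindigkeit v(t) = 15·t^4 + 9·t^2 - 2·t + 4 finden. Die Stammfunktion von der Geschwindigkeit, mit x(0) = 1, ergibt die Position: x(t) = 3·t^5 + 3·t^3 - t^2 + 4·t + 1. Mit x(t) = 3·t^5 + 3·t^3 - t^2 + 4·t + 1 und Einsetzen von t = 1.8707781202340703, finden wir x = 93.3690721426285.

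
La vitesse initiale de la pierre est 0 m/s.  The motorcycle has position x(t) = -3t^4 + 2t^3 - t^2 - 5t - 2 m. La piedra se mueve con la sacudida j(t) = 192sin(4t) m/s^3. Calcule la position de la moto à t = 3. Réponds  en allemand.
Aus der Gleichung für die Position x(t) = -3·t^4 + 2·t^3 - t^2 - 5·t - 2, setzen wir t = 3 ein und erhalten x = -215.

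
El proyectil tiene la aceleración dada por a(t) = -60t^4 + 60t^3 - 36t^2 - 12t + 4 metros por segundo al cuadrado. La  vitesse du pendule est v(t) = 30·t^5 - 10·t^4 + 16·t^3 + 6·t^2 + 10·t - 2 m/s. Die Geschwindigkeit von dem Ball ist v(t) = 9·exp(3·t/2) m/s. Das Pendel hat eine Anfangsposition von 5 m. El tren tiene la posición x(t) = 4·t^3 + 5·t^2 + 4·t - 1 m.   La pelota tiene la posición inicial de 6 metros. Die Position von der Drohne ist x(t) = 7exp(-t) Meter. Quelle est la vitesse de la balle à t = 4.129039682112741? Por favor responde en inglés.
We have velocity v(t) = 9·exp(3·t/2). Substituting t = 4.129039682112741: v(4.129039682112741) = 4406.27129962055.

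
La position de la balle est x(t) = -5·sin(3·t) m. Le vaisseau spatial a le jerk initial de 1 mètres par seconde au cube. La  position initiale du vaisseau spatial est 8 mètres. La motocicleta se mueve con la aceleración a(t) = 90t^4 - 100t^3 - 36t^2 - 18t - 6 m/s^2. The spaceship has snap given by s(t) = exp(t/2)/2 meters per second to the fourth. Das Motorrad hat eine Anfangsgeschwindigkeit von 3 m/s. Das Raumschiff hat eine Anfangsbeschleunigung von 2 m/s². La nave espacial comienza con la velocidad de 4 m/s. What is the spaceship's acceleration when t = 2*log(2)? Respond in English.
We need to integrate our snap equation s(t) = exp(t/2)/2 2 times. The antiderivative of snap is jerk. Using j(0) = 1, we get j(t) = exp(t/2). The antiderivative of jerk, with a(0) = 2, gives acceleration: a(t) = 2·exp(t/2). Using a(t) = 2·exp(t/2) and substituting t = 2*log(2), we find a = 4.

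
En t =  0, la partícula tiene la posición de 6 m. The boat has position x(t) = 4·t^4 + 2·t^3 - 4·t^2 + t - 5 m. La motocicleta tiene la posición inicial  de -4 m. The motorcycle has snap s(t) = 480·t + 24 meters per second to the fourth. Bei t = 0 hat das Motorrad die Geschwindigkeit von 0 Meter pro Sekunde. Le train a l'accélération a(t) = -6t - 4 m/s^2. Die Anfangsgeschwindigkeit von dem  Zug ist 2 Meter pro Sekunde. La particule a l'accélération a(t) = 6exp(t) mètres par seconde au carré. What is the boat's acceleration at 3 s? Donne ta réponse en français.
Pour résoudre ceci, nous devons prendre 2 dérivées de notre équation de la position x(t) = 4·t^4 + 2·t^3 - 4·t^2 + t - 5. La dérivée de la position donne la vitesse: v(t) = 16·t^3 + 6·t^2 - 8·t + 1. La dérivée de la vitesse donne l'accélération: a(t) = 48·t^2 + 12·t - 8. De l'équation de l'accélération a(t) = 48·t^2 + 12·t - 8, nous substituons t = 3 pour obtenir a = 460.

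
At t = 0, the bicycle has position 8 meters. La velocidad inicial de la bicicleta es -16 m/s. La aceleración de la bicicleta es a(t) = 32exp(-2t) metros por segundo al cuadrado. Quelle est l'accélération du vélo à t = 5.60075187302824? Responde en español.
De la ecuación de la aceleración a(t) = 32·exp(-2·t), sustituimos t = 5.60075187302824 para obtener a = 0.000436916767997698.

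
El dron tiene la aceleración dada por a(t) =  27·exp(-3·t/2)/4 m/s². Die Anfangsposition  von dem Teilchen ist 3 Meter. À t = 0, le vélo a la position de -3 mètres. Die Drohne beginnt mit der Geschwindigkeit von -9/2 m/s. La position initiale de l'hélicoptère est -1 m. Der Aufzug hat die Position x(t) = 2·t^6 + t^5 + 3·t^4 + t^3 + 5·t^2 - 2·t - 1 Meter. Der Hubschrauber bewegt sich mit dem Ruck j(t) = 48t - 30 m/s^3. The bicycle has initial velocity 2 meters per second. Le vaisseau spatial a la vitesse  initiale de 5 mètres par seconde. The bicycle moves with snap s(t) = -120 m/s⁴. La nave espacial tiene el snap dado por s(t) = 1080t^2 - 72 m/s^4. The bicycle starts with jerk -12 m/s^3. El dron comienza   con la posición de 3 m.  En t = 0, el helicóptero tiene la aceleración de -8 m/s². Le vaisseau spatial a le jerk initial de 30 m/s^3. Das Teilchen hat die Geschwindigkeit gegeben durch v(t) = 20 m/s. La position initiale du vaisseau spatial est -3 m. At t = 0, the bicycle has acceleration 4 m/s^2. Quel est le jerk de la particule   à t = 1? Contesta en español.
Para resolver esto, necesitamos tomar 2 derivadas de nuestra ecuación de la velocidad v(t) = 20. La derivada de la velocidad da la aceleración: a(t) = 0. Tomando d/dt de a(t), encontramos j(t) = 0. De la ecuación de la sacudida j(t) = 0, sustituimos t = 1 para obtener j = 0.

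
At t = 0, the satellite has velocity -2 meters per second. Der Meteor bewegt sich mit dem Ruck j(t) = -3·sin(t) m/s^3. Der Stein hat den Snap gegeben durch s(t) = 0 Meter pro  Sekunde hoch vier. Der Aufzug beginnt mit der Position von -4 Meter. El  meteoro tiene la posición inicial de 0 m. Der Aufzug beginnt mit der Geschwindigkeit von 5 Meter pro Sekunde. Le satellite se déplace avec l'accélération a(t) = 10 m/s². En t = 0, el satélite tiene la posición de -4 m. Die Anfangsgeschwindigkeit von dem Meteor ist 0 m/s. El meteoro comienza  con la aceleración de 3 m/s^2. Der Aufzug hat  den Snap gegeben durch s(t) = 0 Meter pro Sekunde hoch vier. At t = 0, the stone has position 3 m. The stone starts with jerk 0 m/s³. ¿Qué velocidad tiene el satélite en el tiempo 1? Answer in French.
Nous devons intégrer notre équation de l'accélération a(t) = 10 1 fois. L'intégrale de l'accélération, avec v(0) = -2, donne la vitesse: v(t) = 10·t - 2. Nous avons la vitesse v(t) = 10·t - 2. En substituant t = 1: v(1) = 8.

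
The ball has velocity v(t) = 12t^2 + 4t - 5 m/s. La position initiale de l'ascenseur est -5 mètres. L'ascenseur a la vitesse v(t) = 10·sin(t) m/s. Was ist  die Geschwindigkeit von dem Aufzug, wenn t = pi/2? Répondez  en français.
Nous avons la vitesse v(t) = 10·sin(t). En substituant t = pi/2: v(pi/2) = 10.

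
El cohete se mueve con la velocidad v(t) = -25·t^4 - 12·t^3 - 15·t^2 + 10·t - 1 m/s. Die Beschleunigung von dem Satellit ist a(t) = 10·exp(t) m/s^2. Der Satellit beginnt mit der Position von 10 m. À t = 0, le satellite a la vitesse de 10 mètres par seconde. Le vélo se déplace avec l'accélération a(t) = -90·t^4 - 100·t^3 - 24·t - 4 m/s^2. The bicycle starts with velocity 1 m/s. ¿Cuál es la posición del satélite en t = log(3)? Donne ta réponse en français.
Pour résoudre ceci, nous devons prendre 2 intégrales de notre équation de l'accélération a(t) = 10·exp(t). En prenant ∫a(t)dt et en appliquant v(0) = 10, nous trouvons v(t) = 10·exp(t). L'intégrale de la vitesse est la position. En utilisant x(0) = 10, nous obtenons x(t) = 10·exp(t). En utilisant x(t) = 10·exp(t) et en substituant t = log(3), nous trouvons x = 30.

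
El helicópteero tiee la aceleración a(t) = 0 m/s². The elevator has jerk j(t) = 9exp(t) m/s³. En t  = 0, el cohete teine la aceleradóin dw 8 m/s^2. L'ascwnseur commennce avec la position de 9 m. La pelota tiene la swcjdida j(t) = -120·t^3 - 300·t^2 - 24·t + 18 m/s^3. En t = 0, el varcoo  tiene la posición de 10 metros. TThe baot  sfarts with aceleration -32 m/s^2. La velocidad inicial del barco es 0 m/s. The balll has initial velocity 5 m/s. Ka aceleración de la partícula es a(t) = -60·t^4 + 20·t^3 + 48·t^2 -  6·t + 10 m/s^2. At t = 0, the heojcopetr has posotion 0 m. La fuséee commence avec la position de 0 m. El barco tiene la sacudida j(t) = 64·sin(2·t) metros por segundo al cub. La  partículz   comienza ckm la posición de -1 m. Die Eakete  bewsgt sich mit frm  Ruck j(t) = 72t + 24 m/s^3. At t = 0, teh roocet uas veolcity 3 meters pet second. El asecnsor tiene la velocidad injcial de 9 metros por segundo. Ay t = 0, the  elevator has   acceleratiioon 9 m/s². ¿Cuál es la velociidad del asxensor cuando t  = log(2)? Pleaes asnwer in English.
We must find the antiderivative of our jerk equation j(t) = 9·exp(t) 2 times. The antiderivative of jerk, with a(0) = 9, gives acceleration: a(t) = 9·exp(t). The integral of acceleration is velocity. Using v(0) = 9, we get v(t) = 9·exp(t). Using v(t) = 9·exp(t) and substituting t = log(2), we find v = 18.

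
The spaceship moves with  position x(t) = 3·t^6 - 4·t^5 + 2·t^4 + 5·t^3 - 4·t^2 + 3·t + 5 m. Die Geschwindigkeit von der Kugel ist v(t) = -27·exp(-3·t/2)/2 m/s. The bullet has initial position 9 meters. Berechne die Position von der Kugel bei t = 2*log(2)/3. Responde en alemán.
Ausgehend von der Geschwindigkeit v(t) = -27·exp(-3·t/2)/2, nehmen wir 1 Integral. Die Stammfunktion von der Geschwindigkeit, mit x(0) = 9, ergibt die Position: x(t) = 9·exp(-3·t/2). Wir haben die Position x(t) = 9·exp(-3·t/2). Durch Einsetzen von t = 2*log(2)/3: x(2*log(2)/3) = 9/2.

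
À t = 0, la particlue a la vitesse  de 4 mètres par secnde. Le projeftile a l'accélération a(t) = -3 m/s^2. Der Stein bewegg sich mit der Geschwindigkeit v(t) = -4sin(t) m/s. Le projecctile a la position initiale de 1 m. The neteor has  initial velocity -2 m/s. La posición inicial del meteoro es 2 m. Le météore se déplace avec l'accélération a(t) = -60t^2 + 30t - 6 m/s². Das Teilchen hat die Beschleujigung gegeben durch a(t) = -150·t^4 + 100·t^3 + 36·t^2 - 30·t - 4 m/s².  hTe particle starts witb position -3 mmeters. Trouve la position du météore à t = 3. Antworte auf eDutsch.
Um dies zu lösen, müssen wir 2 Integrale unserer Gleichung für die Beschleunigung a(t) = -60·t^2 + 30·t - 6 finden. Durch Integration von der Beschleunigung und Verwendung der Anfangsbedingung v(0) = -2, erhalten wir v(t) = -20·t^3 + 15·t^2 - 6·t - 2. Das Integral von der Geschwindigkeit, mit x(0) = 2, ergibt die Position: x(t) = -5·t^4 + 5·t^3 - 3·t^2 - 2·t + 2. Mit x(t) = -5·t^4 + 5·t^3 - 3·t^2 - 2·t + 2 und Einsetzen von t = 3, finden wir x = -301.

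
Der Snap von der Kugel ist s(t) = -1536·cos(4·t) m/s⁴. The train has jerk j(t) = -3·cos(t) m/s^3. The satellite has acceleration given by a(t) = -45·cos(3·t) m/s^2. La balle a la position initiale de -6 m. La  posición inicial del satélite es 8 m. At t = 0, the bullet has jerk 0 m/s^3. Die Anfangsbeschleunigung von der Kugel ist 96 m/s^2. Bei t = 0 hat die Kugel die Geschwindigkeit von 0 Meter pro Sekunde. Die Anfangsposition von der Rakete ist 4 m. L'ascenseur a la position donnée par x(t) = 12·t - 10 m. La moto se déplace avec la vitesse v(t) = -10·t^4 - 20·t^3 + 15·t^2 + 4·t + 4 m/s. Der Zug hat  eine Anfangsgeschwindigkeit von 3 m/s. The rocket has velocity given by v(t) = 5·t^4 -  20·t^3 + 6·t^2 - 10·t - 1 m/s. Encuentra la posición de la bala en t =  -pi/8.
Debemos encontrar la integral de nuestra ecuación del snap s(t) = -1536·cos(4·t) 4 veces. La antiderivada del snap es la sacudida. Usando j(0) = 0, obtenemos j(t) = -384·sin(4·t). Tomando ∫j(t)dt y aplicando a(0) = 96, encontramos a(t) = 96·cos(4·t). Tomando ∫a(t)dt y aplicando v(0) = 0, encontramos v(t) = 24·sin(4·t). Tomando ∫v(t)dt y aplicando x(0) = -6, encontramos x(t) = -6·cos(4·t). Tenemos la posición x(t) = -6·cos(4·t). Sustituyendo t = -pi/8: x(-pi/8) = 0.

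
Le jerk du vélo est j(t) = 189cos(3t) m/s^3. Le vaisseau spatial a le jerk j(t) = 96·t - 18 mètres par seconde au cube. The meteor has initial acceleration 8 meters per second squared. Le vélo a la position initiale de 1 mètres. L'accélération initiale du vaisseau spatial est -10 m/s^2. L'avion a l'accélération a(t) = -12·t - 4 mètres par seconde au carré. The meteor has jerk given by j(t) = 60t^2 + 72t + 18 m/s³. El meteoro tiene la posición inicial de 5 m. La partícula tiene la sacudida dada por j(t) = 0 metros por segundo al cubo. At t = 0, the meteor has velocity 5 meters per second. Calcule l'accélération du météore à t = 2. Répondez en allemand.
Um dies zu lösen, müssen wir 1 Integral unserer Gleichung für den Ruck j(t) = 60·t^2 + 72·t + 18 finden. Mit ∫j(t)dt und Anwendung von a(0) = 8, finden wir a(t) = 20·t^3 + 36·t^2 + 18·t + 8. Aus der Gleichung für die Beschleunigung a(t) = 20·t^3 + 36·t^2 + 18·t + 8, setzen wir t = 2 ein und erhalten a = 348.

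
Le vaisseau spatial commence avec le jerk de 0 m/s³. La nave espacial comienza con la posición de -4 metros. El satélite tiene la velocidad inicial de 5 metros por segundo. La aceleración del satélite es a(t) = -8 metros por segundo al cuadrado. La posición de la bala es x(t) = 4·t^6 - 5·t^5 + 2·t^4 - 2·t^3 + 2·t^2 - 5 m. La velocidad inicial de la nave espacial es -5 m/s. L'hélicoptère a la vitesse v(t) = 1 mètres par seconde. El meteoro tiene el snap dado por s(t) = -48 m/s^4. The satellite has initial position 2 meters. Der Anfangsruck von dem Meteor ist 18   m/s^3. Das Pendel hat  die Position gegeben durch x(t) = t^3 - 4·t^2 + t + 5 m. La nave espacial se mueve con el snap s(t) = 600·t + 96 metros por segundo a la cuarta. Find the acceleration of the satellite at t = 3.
From the given acceleration equation a(t) = -8, we substitute t = 3 to get a = -8.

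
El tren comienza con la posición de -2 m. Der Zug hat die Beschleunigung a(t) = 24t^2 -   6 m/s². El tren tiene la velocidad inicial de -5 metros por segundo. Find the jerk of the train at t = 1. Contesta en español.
Debemos derivar nuestra ecuación de la aceleración a(t) = 24·t^2 - 6 1 vez. Derivando la aceleración, obtenemos la sacudida: j(t) = 48·t. De la ecuación de la sacudida j(t) = 48·t, sustituimos t = 1 para obtener j = 48.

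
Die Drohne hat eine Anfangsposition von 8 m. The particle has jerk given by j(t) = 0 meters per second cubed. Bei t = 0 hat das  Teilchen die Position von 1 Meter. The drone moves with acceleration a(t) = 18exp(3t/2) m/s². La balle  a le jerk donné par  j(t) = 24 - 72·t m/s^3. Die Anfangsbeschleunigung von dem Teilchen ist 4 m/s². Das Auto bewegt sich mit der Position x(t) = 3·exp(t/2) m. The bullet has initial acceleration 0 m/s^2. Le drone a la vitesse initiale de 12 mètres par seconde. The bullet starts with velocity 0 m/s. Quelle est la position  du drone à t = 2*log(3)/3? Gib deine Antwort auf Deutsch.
Ausgehend von der Beschleunigung a(t) = 18·exp(3·t/2), nehmen wir 2 Stammfunktionen. Die Stammfunktion von der Beschleunigung ist die Geschwindigkeit. Mit v(0) = 12 erhalten wir v(t) = 12·exp(3·t/2). Mit ∫v(t)dt und Anwendung von x(0) = 8, finden wir x(t) = 8·exp(3·t/2). Mit x(t) = 8·exp(3·t/2) und Einsetzen von t = 2*log(3)/3, finden wir x = 24.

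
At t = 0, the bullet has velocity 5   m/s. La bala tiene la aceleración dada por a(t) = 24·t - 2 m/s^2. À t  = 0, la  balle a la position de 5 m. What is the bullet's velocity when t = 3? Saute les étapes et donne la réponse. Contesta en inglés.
The answer is 107.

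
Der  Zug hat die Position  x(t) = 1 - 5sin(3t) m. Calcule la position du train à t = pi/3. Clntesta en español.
Usando x(t) = 1 - 5·sin(3·t) y sustituyendo t = pi/3, encontramos x = 1.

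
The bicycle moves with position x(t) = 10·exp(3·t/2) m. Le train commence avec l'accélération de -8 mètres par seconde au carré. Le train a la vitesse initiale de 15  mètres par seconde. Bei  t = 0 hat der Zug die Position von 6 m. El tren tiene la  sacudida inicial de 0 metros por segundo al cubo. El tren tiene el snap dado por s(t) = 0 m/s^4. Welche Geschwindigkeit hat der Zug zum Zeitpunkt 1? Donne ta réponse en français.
Pour résoudre ceci, nous devons prendre 3 intégrales de notre équation du snap s(t) = 0. En intégrant le snap et en utilisant la condition initiale j(0) = 0, nous obtenons j(t) = 0. En intégrant le jerk et en utilisant la condition initiale a(0) = -8, nous obtenons a(t) = -8. En intégrant l'accélération et en utilisant la condition initiale v(0) = 15, nous obtenons v(t) = 15 - 8·t. Nous avons la vitesse v(t) = 15 - 8·t. En substituant t = 1: v(1) = 7.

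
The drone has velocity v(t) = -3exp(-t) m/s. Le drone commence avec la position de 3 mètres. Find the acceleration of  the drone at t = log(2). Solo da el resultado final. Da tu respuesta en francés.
La réponse est 3/2.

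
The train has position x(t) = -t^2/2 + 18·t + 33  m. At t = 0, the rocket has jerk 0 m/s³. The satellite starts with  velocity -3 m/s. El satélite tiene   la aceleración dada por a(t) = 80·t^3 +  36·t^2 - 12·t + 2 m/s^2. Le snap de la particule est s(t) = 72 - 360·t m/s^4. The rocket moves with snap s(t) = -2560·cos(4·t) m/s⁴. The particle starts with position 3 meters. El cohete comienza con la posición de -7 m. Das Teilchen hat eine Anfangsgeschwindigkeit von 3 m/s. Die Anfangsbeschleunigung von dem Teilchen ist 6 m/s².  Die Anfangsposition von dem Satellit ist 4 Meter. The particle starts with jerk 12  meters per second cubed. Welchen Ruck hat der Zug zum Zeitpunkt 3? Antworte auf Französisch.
Nous devons dériver notre équation de la position x(t) = -t^2/2 + 18·t + 33 3 fois. En prenant d/dt de x(t), nous trouvons v(t) = 18 - t. La dérivée de la vitesse donne l'accélération: a(t) = -1. En prenant d/dt de a(t), nous trouvons j(t) = 0. Nous avons le jerk j(t) = 0. En substituant t = 3: j(3) = 0.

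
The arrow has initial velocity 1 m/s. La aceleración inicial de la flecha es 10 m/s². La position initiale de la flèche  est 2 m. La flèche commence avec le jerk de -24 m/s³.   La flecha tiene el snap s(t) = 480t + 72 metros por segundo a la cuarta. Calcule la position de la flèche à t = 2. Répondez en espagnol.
Debemos encontrar la integral de nuestra ecuación del snap s(t) = 480·t + 72 4 veces. La integral del snap es la sacudida. Usando j(0) = -24, obtenemos j(t) = 240·t^2 + 72·t - 24. La integral de la sacudida es la aceleración. Usando a(0) = 10, obtenemos a(t) = 80·t^3 + 36·t^2 - 24·t + 10. Integrando la aceleración y usando la condición inicial v(0) = 1, obtenemos v(t) = 20·t^4 + 12·t^3 - 12·t^2 + 10·t + 1. Integrando la velocidad y usando la condición inicial x(0) = 2, obtenemos x(t) = 4·t^5 + 3·t^4 - 4·t^3 + 5·t^2 + t + 2. Tenemos la posición x(t) = 4·t^5 + 3·t^4 - 4·t^3 + 5·t^2 + t + 2. Sustituyendo t = 2: x(2) = 168.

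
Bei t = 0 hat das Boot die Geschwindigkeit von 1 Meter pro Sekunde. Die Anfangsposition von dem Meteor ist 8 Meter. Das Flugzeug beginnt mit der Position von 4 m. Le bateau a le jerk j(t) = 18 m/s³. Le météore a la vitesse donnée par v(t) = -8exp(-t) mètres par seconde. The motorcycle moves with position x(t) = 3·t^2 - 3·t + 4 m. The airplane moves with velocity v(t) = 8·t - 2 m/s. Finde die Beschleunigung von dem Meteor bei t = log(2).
Ausgehend von der Geschwindigkeit v(t) = -8·exp(-t), nehmen wir 1 Ableitung. Mit d/dt von v(t) finden wir a(t) = 8·exp(-t). Wir haben die Beschleunigung a(t) = 8·exp(-t). Durch Einsetzen von t = log(2): a(log(2)) = 4.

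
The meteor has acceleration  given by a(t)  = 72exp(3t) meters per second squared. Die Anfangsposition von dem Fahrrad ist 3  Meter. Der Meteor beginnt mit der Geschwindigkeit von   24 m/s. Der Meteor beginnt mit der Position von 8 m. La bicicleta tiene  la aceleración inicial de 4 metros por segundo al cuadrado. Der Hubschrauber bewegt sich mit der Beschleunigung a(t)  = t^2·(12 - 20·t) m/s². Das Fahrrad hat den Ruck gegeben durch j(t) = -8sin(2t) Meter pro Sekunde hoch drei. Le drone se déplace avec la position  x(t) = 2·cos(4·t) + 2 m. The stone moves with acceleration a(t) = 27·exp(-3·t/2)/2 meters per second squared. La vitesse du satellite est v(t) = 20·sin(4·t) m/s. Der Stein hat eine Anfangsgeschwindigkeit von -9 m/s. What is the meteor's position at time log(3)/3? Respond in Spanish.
Necesitamos integrar nuestra ecuación de la aceleración a(t) = 72·exp(3·t) 2 veces. Tomando ∫a(t)dt y aplicando v(0) = 24, encontramos v(t) = 24·exp(3·t). La integral de la velocidad es la posición. Usando x(0) = 8, obtenemos x(t) = 8·exp(3·t). Usando x(t) = 8·exp(3·t) y sustituyendo t = log(3)/3, encontramos x = 24.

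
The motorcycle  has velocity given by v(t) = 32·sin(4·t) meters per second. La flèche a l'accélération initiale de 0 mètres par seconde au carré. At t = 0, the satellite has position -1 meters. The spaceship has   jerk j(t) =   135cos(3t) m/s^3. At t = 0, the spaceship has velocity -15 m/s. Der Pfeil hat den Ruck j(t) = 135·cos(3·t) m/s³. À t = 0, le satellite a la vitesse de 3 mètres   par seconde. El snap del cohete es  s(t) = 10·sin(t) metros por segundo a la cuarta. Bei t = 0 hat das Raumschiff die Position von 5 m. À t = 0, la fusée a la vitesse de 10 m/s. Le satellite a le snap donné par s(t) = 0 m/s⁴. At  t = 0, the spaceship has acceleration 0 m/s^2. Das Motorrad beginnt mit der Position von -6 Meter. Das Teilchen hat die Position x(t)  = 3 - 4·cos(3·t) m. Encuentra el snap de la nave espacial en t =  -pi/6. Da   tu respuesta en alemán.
Ausgehend von dem Ruck j(t) = 135·cos(3·t), nehmen wir 1 Ableitung. Die Ableitung von dem Ruck ergibt den Snap: s(t) = -405·sin(3·t). Aus der Gleichung für den Snap s(t) = -405·sin(3·t), setzen wir t = -pi/6 ein und erhalten s = 405.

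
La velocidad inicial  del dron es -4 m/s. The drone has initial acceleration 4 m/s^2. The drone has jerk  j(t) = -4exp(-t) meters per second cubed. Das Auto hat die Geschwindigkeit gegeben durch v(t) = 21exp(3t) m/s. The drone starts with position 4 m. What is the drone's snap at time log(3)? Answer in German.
Ausgehend von dem Ruck j(t) = -4·exp(-t), nehmen wir 1 Ableitung. Die Ableitung von dem Ruck ergibt den Snap: s(t) = 4·exp(-t). Wir haben den Snap s(t) = 4·exp(-t). Durch Einsetzen von t = log(3): s(log(3)) = 4/3.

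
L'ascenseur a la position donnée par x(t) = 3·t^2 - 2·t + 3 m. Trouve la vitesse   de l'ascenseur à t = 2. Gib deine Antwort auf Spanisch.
Debemos derivar nuestra ecuación de la posición x(t) = 3·t^2 - 2·t + 3 1 vez. La derivada de la posición da la velocidad: v(t) = 6·t - 2. De la ecuación de la velocidad v(t) = 6·t - 2, sustituimos t = 2 para obtener v = 10.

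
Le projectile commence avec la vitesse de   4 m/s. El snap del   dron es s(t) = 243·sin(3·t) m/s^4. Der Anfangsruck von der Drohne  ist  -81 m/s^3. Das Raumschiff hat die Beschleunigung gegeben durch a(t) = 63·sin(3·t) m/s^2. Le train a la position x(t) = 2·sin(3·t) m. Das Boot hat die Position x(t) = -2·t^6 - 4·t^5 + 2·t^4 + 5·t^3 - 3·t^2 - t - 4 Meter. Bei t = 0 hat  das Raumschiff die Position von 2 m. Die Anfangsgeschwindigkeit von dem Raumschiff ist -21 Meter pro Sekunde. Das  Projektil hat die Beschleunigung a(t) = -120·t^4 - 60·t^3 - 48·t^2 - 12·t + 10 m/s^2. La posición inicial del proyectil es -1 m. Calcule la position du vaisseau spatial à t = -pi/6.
Nous devons intégrer notre équation de l'accélération a(t) = 63·sin(3·t) 2 fois. En prenant ∫a(t)dt et en appliquant v(0) = -21, nous trouvons v(t) = -21·cos(3·t). En prenant ∫v(t)dt et en appliquant x(0) = 2, nous trouvons x(t) = 2 - 7·sin(3·t). En utilisant x(t) = 2 - 7·sin(3·t) et en substituant t = -pi/6, nous trouvons x = 9.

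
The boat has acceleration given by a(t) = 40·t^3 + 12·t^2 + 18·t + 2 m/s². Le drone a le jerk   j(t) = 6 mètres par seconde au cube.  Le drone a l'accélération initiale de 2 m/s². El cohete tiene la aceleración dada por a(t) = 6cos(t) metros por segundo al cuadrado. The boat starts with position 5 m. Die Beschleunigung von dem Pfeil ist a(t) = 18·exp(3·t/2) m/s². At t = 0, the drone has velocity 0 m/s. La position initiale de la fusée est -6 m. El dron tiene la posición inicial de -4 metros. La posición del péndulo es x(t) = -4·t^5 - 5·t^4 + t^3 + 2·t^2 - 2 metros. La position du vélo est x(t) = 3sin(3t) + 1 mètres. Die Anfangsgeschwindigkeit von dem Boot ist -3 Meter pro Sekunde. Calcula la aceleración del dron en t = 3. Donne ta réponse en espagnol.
Necesitamos integrar nuestra ecuación de la sacudida j(t) = 6 1 vez. Integrando la sacudida y usando la condición inicial a(0) = 2, obtenemos a(t) = 6·t + 2. Usando a(t) = 6·t + 2 y sustituyendo t = 3, encontramos a = 20.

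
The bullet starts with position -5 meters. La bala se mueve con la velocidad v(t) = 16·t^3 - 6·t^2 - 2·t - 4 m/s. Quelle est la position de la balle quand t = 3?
Pour résoudre ceci, nous devons prendre 1 primitive de notre équation de la vitesse v(t) = 16·t^3 - 6·t^2 - 2·t - 4. L'intégrale de la vitesse, avec x(0) = -5, donne la position: x(t) = 4·t^4 - 2·t^3 - t^2 - 4·t - 5. En utilisant x(t) = 4·t^4 - 2·t^3 - t^2 - 4·t - 5 et en substituant t = 3, nous trouvons x = 244.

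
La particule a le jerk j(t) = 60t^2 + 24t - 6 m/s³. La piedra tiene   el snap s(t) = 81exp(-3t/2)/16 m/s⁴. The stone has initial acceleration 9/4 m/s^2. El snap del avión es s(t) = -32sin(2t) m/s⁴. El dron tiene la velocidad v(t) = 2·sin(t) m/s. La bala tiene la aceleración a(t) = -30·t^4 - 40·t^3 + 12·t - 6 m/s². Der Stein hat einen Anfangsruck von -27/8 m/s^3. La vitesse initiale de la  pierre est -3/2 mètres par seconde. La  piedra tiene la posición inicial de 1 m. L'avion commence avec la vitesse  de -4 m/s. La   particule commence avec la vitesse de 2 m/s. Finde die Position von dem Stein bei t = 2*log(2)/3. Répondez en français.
En partant du snap s(t) = 81·exp(-3·t/2)/16, nous prenons 4 primitives. L'intégrale du snap est le jerk. En utilisant j(0) = -27/8, nous obtenons j(t) = -27·exp(-3·t/2)/8. L'intégrale du jerk est l'accélération. En utilisant a(0) = 9/4, nous obtenons a(t) = 9·exp(-3·t/2)/4. En prenant ∫a(t)dt et en appliquant v(0) = -3/2, nous trouvons v(t) = -3·exp(-3·t/2)/2. En intégrant la vitesse et en utilisant la condition initiale x(0) = 1, nous obtenons x(t) = exp(-3·t/2). De l'équation de la position x(t) = exp(-3·t/2), nous substituons t = 2*log(2)/3 pour obtenir x = 1/2.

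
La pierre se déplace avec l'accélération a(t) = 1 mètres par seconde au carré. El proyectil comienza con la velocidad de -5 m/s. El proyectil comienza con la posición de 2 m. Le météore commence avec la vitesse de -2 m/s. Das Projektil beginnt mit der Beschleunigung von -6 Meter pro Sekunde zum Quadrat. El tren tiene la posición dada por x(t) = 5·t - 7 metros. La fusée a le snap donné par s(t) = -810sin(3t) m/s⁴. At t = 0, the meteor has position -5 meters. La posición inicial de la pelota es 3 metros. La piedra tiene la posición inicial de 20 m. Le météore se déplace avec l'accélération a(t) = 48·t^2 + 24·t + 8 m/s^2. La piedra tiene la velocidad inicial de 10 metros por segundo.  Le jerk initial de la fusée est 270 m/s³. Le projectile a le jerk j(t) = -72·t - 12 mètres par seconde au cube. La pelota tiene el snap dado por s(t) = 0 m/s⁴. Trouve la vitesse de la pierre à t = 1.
Nous devons intégrer notre équation de l'accélération a(t) = 1 1 fois. La primitive de l'accélération, avec v(0) = 10, donne la vitesse: v(t) = t + 10. De l'équation de la vitesse v(t) = t + 10, nous substituons t = 1 pour obtenir v = 11.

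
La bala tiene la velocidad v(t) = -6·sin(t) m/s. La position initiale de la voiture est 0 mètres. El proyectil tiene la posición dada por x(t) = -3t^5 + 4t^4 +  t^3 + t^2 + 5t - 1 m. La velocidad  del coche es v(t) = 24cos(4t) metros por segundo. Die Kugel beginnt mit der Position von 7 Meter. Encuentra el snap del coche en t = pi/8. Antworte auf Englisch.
To solve this, we need to take 3 derivatives of our velocity equation v(t) = 24·cos(4·t). Differentiating velocity, we get acceleration: a(t) = -96·sin(4·t). The derivative of acceleration gives jerk: j(t) = -384·cos(4·t). Differentiating jerk, we get snap: s(t) = 1536·sin(4·t). We have snap s(t) = 1536·sin(4·t). Substituting t = pi/8: s(pi/8) = 1536.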